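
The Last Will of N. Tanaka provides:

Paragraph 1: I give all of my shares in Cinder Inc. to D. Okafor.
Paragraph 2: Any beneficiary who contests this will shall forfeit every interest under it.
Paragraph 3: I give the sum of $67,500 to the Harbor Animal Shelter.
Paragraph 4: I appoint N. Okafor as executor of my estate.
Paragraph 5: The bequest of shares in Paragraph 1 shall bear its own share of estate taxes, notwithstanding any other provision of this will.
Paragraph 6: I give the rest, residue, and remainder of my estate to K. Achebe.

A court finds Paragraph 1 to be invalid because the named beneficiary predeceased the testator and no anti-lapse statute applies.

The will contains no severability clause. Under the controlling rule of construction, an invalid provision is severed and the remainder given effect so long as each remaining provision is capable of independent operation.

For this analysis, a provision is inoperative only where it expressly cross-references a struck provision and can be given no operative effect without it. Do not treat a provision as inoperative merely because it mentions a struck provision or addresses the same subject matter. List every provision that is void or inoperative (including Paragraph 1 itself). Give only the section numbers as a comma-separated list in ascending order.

Paragraph 1 is struck. Paragraph 5 has no operative effect of its own apart from Paragraph 1 and is therefore inoperative. With no severability clause, the stated default rule severs what cannot stand and enforces each remaining provision that can operate on its own. That leaves Paragraph 2, Paragraph 3, Paragraph 4, and Paragraph 6 in effect.

1, 5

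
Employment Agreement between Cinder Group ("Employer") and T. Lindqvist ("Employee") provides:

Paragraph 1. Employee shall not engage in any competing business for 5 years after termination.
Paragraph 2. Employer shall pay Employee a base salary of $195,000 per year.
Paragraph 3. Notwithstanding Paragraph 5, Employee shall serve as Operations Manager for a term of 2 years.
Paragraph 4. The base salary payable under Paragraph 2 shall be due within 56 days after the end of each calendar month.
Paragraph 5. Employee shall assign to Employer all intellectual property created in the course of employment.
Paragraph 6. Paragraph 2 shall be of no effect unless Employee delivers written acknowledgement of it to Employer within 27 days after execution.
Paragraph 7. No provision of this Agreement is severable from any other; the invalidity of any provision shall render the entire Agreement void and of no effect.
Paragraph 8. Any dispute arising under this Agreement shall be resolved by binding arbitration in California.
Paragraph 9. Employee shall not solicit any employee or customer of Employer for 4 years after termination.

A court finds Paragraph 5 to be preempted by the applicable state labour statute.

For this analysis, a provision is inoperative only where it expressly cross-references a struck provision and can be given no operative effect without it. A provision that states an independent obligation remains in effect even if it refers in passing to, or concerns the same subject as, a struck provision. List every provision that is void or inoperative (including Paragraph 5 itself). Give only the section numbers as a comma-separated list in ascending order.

Paragraph 5 is struck. Nothing else in the Agreement is defined by reference to Paragraph 5. Paragraph 7 provides that the Agreement is not severable, so the invalidity of any one provision voids the entire Agreement. No provision of the Agreement survives.

1, 2, 3, 4, 5, 6, 7, 8, 9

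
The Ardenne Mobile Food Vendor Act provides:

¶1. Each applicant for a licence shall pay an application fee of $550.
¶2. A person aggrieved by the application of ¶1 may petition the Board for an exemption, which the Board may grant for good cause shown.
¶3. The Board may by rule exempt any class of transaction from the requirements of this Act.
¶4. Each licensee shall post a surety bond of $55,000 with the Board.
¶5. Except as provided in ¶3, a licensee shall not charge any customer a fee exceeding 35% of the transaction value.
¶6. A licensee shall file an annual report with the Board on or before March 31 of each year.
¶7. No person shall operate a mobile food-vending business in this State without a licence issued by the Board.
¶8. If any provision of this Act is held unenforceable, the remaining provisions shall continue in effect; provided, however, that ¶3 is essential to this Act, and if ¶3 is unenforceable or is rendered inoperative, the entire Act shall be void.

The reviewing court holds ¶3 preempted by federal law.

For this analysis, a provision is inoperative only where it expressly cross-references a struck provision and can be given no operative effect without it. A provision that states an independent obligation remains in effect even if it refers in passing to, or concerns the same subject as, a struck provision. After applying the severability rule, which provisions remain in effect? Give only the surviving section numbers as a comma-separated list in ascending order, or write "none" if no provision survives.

¶3 is struck. Nothing else in the Act is defined by reference to ¶3. ¶8 makes ¶3 an essential term, and ¶3 is the provision held invalid; under ¶8, the entire Act is therefore void. No provision of the Act survives.

none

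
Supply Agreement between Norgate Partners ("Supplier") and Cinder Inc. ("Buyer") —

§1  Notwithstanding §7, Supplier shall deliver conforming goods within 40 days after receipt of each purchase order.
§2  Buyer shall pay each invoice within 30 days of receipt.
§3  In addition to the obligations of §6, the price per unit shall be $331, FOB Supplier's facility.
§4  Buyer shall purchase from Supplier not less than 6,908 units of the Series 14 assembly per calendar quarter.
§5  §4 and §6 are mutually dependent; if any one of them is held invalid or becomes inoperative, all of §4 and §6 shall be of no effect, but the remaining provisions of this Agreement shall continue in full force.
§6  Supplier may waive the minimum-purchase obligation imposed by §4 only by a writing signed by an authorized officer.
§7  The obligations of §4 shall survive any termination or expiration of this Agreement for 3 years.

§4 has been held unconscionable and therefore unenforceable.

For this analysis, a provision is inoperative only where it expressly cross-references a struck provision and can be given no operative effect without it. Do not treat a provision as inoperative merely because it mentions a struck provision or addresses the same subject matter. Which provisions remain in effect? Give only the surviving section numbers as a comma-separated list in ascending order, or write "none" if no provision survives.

§4 is struck. §6 merely fixes the waiver condition for §4; with §4 gone it has nothing to operate on and falls away. §7 merely fixes the survival period for §4; with §4 gone it has nothing to operate on and falls away. Although §1 refers to §7, its operative terms do not depend on §7, so it remains in effect. Although §3 refers to §6, its operative terms do not depend on §6, so it remains in effect. §5 declares §4 and §6 mutually dependent; since one of them has fallen, all of them are of no effect. The remainder continues in force under §5. The provisions still in force are §1, §2, §3, and §5.

1, 2, 3, 5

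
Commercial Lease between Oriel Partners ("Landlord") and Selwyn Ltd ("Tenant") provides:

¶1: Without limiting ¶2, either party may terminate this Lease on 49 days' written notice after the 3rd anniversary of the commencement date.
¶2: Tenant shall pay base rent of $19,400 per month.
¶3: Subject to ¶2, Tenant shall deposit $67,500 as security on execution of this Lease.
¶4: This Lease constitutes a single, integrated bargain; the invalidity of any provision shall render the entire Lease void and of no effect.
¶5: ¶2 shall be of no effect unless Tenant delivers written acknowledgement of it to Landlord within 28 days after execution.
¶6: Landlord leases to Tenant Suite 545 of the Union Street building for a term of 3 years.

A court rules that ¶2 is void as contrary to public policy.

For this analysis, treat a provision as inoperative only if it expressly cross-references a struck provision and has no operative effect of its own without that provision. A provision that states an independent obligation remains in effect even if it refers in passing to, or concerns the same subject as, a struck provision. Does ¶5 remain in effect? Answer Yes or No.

¶2 is struck. The only function of ¶5 is the acknowledgement condition for ¶2, so it cannot stand once ¶2 is removed. ¶4 provides that the Lease is not severable, so the invalidity of any one provision voids the entire Lease. No provision of the Lease survives. ¶5 is among the inoperative provisions, so the answer is no.

No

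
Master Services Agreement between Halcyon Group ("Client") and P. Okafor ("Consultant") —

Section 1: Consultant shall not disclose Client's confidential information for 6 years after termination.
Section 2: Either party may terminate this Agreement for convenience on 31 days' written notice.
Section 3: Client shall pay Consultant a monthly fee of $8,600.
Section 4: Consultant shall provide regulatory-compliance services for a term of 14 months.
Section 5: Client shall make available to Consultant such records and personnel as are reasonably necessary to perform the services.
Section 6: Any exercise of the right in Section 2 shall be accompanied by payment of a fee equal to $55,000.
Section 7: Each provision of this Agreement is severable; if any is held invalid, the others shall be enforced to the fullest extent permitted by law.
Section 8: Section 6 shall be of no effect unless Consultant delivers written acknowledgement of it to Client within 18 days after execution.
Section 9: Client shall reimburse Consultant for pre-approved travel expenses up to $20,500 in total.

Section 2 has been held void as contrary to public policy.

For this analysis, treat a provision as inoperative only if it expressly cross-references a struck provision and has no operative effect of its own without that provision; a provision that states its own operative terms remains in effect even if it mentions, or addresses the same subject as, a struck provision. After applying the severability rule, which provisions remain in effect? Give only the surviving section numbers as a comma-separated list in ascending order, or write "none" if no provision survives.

Section 2 is struck. Section 6 operates only by reference to Section 2, so it falls with Section 2. The only function of Section 8 is the acknowledgement condition for Section 6, so it cannot stand once Section 6 is removed. Section 7 is a severability clause and preserves every provision that can still be given independent effect. Section 1, Section 3, Section 4, Section 5, Section 7, and Section 9 remain in effect.

1, 3, 4, 5, 7, 9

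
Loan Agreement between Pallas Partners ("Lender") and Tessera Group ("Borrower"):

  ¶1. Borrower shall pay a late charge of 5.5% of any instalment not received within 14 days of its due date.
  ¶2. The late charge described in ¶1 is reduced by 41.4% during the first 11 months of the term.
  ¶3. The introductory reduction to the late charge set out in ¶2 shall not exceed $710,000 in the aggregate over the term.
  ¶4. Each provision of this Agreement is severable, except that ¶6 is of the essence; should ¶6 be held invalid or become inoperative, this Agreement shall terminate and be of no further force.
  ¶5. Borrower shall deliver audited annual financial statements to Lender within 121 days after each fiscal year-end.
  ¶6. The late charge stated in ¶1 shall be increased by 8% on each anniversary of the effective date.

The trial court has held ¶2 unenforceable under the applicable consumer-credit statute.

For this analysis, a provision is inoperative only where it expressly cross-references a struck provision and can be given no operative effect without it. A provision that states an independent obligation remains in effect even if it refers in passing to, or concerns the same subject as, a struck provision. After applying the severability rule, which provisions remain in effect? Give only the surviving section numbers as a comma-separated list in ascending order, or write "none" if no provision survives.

¶2 is struck. ¶3 operates only by reference to ¶2, so it falls with ¶2. ¶4 makes ¶6 an essential term, but ¶6 is unaffected, so the severability proviso in ¶4 preserves the remaining provisions. ¶1, ¶4, ¶5, and ¶6 remain in effect.

1, 4, 5, 6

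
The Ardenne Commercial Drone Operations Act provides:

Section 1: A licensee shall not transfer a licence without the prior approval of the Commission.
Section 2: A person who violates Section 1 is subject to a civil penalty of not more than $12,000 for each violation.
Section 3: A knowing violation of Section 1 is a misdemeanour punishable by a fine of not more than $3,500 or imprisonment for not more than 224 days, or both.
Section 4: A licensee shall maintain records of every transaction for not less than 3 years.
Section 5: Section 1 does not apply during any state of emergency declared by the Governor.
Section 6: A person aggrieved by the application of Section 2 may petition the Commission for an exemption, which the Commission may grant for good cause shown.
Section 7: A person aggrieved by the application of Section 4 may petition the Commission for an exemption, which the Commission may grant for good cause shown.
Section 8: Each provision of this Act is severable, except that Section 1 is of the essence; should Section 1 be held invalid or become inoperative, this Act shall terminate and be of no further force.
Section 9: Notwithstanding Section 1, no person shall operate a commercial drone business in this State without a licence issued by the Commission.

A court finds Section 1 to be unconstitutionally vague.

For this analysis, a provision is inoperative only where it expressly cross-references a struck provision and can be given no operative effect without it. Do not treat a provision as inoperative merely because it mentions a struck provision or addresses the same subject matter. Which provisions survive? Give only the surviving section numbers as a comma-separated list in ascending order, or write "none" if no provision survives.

none

Section 1 is struck. Section 2 has no operative effect of its own apart from Section 1 and is therefore inoperative. Section 3 operates only by reference to Section 1, so it falls with Section 1. Section 5 merely fixes the emergency suspension of Section 1; with Section 1 gone it has nothing to operate on and falls away. Section 6 merely fixes the exemption procedure for Section 2; with Section 2 gone it has nothing to operate on and falls away. Section 8 makes Section 1 an essential term, and Section 1 is the provision held invalid; under Section 8, the entire Act is therefore void. No provision of the Act survives.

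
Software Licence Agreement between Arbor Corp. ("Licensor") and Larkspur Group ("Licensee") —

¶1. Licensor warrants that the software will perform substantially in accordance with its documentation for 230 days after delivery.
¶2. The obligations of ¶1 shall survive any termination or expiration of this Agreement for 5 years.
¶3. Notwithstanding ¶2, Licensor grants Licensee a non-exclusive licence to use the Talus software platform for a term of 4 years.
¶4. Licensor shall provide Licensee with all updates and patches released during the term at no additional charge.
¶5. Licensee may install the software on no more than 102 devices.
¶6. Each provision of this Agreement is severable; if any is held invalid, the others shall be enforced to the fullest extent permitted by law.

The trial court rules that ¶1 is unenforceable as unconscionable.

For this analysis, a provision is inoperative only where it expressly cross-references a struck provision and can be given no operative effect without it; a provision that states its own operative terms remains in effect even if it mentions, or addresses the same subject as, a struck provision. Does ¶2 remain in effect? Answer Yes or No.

No

¶1 is struck. ¶2 merely fixes the survival period for ¶1; with ¶1 gone it has nothing to operate on and falls away. Although ¶3 refers to ¶2, its operative terms do not depend on ¶2, so it remains in effect. ¶6 is a severability clause and preserves every provision that can still be given independent effect. ¶3, ¶4, ¶5, and ¶6 remain in effect. ¶2 is among the inoperative provisions, so the answer is no.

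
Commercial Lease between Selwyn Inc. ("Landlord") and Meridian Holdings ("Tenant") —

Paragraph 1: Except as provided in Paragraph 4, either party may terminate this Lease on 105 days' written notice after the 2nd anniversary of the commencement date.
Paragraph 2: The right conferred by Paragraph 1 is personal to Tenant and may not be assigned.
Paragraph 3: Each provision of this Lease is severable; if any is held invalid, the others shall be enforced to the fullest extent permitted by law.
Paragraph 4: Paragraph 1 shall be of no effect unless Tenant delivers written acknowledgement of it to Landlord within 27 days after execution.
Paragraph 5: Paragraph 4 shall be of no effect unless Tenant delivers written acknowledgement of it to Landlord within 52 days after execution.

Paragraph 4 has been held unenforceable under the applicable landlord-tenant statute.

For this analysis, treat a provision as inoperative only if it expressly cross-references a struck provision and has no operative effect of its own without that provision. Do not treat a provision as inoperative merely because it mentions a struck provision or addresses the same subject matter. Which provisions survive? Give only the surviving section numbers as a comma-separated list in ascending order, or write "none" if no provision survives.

Paragraph 4 is struck. Paragraph 5 merely fixes the acknowledgement condition for Paragraph 4; with Paragraph 4 gone it has nothing to operate on and falls away. Paragraph 1 mentions Paragraph 4 but its own obligation stands independently of Paragraph 4, so Paragraph 1 is not affected. Under the severability clause in Paragraph 3, the remaining provisions continue in force. The provisions still in force are Paragraph 1, Paragraph 2, and Paragraph 3.

1, 2, 3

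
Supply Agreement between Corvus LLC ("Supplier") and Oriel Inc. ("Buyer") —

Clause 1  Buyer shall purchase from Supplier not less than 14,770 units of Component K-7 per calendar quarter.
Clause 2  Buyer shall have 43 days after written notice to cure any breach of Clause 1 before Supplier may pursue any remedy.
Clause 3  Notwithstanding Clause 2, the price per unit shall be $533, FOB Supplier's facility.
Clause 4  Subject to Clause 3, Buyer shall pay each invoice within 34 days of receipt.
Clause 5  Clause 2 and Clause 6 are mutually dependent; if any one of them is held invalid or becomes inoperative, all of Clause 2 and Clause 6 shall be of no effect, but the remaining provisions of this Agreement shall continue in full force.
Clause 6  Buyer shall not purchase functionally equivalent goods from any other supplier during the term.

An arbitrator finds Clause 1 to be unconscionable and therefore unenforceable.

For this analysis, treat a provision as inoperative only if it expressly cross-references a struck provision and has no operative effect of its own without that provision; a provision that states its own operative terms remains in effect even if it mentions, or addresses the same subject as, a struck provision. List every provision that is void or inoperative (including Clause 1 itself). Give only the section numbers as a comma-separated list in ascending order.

1, 2, 6

Clause 1 is struck. Clause 2 operates only by reference to Clause 1, so it falls with Clause 1. Although Clause 3 refers to Clause 2, its operative terms do not depend on Clause 2, so it remains in effect. Clause 5 declares Clause 2 and Clause 6 mutually dependent; since one of them has fallen, all of them are of no effect. That brings down Clause 6 as well. The remainder continues in force under Clause 5. That leaves Clause 3, Clause 4, and Clause 5 in effect.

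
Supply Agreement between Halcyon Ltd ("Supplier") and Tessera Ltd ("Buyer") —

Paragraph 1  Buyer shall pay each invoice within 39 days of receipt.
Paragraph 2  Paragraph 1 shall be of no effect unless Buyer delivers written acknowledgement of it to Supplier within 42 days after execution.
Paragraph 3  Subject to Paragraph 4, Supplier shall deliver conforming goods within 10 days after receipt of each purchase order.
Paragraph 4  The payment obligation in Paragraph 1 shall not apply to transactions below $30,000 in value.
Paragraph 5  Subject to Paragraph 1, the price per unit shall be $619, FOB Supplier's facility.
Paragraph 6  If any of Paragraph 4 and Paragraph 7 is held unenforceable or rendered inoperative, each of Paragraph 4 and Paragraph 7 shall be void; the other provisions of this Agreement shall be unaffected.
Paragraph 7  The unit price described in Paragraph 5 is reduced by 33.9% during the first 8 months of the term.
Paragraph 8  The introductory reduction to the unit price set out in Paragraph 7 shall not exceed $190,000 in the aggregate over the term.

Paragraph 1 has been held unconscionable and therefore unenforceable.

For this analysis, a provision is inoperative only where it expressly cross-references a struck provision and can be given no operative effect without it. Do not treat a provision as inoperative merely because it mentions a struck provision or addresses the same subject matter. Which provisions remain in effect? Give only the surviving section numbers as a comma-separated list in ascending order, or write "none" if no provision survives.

3, 5, 6

Paragraph 1 is struck. Paragraph 2 merely fixes the acknowledgement condition for Paragraph 1; with Paragraph 1 gone it has nothing to operate on and falls away. Paragraph 4 operates only by reference to Paragraph 1, so it falls with Paragraph 1. Although Paragraph 3 refers to Paragraph 4, its operative terms do not depend on Paragraph 4, so it remains in effect. Although Paragraph 5 refers to Paragraph 1, its operative terms do not depend on Paragraph 1, so it remains in effect. Paragraph 6 declares Paragraph 4 and Paragraph 7 mutually dependent; since one of them has fallen, all of them are of no effect. That brings down Paragraph 7 as well. Paragraph 8 in turn depends solely on a provision now struck and likewise falls. The remainder continues in force under Paragraph 6. Paragraph 3, Paragraph 5, and Paragraph 6 remain in effect.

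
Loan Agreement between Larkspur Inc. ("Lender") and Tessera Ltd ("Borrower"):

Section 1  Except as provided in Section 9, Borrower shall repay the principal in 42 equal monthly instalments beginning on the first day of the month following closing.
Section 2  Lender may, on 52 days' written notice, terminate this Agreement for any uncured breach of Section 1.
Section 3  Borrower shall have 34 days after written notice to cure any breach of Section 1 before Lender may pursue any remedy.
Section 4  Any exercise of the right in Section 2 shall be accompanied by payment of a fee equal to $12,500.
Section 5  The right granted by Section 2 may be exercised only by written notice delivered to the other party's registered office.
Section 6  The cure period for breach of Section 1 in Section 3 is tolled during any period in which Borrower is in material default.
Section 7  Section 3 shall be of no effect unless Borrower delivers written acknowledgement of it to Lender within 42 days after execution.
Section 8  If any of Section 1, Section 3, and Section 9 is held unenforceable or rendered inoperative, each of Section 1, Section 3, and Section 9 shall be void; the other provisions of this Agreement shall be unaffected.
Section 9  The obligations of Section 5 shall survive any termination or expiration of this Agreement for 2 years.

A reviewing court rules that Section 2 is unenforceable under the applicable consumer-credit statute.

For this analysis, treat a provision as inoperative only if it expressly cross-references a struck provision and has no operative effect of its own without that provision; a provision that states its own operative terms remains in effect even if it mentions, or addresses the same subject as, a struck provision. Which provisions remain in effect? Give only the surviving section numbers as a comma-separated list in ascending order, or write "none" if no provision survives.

8

Section 2 is struck. The only function of Section 4 is the exercise fee for Section 2, so it cannot stand once Section 2 is removed. Section 5 merely fixes the notice requirement for Section 2; with Section 2 gone it has nothing to operate on and falls away. Section 9 operates only by reference to Section 5, so it falls with Section 5. Section 8 declares Section 1, Section 3, and Section 9 mutually dependent; since one of them has fallen, all of them are of no effect. That brings down Section 1 and Section 3 as well. Section 6 and Section 7 in turn depend solely on a provision now struck and likewise fall. The remainder continues in force under Section 8. Only Section 8 remains in effect.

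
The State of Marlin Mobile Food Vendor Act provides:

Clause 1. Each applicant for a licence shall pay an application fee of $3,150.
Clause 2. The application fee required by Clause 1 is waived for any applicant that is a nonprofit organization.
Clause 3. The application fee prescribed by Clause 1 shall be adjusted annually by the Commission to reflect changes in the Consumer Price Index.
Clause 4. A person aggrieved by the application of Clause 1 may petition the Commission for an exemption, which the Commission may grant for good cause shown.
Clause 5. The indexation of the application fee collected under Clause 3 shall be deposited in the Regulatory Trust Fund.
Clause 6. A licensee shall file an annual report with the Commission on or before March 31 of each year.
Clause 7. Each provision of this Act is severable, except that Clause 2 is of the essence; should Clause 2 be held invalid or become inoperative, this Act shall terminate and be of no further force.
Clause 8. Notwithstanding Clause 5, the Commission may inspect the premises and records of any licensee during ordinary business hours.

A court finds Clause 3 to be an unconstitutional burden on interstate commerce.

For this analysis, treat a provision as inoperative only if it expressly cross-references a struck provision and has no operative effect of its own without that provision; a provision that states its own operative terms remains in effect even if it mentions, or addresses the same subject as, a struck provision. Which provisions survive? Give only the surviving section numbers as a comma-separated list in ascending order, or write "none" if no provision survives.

1, 2, 4, 6, 7, 8

Clause 3 is struck. Clause 5 operates only by reference to Clause 3, so it falls with Clause 3. Clause 8 mentions Clause 5 but its own obligation stands independently of Clause 5, so Clause 8 is not affected. Clause 7 makes Clause 2 an essential term, but Clause 2 is unaffected, so the severability proviso in Clause 7 preserves the remaining provisions. That leaves Clause 1, Clause 2, Clause 4, Clause 6, Clause 7, and Clause 8 in effect.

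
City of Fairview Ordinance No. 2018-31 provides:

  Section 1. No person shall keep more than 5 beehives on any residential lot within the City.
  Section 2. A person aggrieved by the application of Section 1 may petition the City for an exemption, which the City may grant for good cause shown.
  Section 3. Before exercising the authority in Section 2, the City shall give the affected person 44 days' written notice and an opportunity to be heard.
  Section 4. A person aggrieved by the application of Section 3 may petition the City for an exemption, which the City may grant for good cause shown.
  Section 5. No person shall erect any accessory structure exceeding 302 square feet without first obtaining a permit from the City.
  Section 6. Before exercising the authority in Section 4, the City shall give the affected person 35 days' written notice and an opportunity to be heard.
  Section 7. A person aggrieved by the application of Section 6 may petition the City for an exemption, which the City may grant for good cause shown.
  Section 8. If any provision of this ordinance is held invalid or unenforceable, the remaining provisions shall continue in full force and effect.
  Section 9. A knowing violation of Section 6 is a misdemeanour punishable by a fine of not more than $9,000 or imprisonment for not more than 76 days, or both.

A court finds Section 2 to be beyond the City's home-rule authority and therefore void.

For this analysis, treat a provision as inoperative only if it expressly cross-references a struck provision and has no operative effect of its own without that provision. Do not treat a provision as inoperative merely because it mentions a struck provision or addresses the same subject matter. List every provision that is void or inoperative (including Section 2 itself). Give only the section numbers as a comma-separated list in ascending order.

2, 3, 4, 6, 7, 9

Section 2 is struck. Section 3 operates only by reference to Section 2, so it falls with Section 2. The only function of Section 4 is the exemption procedure for Section 3, so it cannot stand once Section 3 is removed. Section 6 operates only by reference to Section 4, so it falls with Section 4. The only function of Section 7 is the exemption procedure for Section 6, so it cannot stand once Section 6 is removed. Section 9 has no operative effect of its own apart from Section 6 and is therefore inoperative. Under the severability clause in Section 8, the remaining provisions continue in force. That leaves Section 1, Section 5, and Section 8 in effect.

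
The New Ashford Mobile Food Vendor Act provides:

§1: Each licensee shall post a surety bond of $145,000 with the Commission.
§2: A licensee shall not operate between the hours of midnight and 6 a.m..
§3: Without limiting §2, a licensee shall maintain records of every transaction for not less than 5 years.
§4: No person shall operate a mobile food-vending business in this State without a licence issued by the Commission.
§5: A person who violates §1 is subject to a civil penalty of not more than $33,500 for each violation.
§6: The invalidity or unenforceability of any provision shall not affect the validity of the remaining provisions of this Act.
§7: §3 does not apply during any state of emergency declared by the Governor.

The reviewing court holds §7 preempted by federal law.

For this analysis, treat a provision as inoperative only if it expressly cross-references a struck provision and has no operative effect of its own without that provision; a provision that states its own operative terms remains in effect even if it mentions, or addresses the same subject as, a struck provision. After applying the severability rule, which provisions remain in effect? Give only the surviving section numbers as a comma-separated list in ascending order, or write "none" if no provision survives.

§7 is struck. No other provision's operative terms depend on §7. §6 is a severability clause and preserves every provision that can still be given independent effect. §1, §2, §3, §4, §5, and §6 remain in effect.

1, 2, 3, 4, 5, 6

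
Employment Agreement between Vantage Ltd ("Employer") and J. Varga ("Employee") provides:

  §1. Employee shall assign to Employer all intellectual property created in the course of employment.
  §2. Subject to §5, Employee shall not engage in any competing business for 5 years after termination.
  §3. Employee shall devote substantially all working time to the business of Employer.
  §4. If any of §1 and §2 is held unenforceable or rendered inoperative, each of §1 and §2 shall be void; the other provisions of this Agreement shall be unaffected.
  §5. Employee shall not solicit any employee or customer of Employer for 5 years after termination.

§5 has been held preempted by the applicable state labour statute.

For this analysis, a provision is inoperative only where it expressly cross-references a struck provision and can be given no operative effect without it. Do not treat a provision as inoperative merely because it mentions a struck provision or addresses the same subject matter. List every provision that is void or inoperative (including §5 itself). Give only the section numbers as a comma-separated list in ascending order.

5

§5 is struck. Although §2 refers to §5, its operative terms do not depend on §5, so it remains in effect. Nothing else in the Agreement is defined by reference to §5. §4 ties §1 and §2 together, but none of those is affected here; the remaining provisions continue in force under §4. That leaves §1, §2, §3, and §4 in effect.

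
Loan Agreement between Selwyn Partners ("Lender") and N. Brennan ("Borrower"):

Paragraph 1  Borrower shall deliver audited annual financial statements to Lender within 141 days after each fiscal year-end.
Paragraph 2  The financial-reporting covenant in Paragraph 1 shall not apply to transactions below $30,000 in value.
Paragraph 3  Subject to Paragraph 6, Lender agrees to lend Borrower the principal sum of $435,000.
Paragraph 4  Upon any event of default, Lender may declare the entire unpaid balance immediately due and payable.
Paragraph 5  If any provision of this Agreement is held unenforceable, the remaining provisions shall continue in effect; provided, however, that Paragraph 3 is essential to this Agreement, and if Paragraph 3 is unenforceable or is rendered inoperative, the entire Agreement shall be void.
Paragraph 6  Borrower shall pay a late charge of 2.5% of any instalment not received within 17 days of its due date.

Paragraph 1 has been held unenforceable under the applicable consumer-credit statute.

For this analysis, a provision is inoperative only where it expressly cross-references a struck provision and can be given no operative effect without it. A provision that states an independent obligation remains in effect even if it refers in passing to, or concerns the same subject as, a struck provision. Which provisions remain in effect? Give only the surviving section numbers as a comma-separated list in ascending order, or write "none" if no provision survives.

3, 4, 5, 6

Paragraph 1 is struck. The whole of Paragraph 2 is the carve-out from the financial-reporting covenant, defined by reference to Paragraph 1, so Paragraph 2 cannot stand once Paragraph 1 is removed. Paragraph 5 makes Paragraph 3 an essential term, but Paragraph 3 is unaffected, so the severability proviso in Paragraph 5 preserves the remaining provisions. That leaves Paragraph 3, Paragraph 4, Paragraph 5, and Paragraph 6 in effect.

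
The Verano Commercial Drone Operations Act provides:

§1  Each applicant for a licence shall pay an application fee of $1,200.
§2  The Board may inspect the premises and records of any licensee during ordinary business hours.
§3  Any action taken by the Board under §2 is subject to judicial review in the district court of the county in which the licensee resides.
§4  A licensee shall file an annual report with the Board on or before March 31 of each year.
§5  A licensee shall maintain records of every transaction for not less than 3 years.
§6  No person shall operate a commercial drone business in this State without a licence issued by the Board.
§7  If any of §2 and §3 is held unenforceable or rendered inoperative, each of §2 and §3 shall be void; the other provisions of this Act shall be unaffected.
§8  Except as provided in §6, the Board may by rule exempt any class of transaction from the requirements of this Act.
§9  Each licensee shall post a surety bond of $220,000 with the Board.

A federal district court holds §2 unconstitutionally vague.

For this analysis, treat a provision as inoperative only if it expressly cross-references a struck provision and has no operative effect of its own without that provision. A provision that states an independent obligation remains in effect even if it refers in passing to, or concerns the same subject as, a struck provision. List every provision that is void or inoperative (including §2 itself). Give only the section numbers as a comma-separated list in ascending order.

§2 is struck. The only function of §3 is the judicial-review right for §2, so it cannot stand once §2 is removed. §7 declares §2 and §3 mutually dependent; since one of them has fallen, all of them are of no effect. The remainder continues in force under §7. The provisions still in force are §1, §4, §5, §6, §7, §8, and §9.

2, 3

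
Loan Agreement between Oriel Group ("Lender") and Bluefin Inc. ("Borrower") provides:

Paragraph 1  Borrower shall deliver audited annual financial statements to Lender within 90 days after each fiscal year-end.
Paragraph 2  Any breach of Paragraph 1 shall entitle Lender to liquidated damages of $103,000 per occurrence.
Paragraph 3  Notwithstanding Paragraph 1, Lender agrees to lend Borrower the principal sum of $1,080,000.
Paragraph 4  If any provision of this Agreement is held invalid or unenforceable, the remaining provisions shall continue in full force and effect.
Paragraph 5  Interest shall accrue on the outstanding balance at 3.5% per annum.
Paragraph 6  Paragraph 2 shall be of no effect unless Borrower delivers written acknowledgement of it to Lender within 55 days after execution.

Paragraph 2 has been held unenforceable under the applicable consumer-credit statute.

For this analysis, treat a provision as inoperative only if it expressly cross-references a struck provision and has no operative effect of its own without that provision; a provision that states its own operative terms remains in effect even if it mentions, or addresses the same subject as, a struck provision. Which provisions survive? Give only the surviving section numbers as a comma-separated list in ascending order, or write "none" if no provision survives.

1, 3, 4, 5

Paragraph 2 is struck. The only function of Paragraph 6 is the acknowledgement condition for Paragraph 2, so it cannot stand once Paragraph 2 is removed. Under the severability clause in Paragraph 4, the remaining provisions continue in force. Paragraph 1, Paragraph 3, Paragraph 4, and Paragraph 5 remain in effect.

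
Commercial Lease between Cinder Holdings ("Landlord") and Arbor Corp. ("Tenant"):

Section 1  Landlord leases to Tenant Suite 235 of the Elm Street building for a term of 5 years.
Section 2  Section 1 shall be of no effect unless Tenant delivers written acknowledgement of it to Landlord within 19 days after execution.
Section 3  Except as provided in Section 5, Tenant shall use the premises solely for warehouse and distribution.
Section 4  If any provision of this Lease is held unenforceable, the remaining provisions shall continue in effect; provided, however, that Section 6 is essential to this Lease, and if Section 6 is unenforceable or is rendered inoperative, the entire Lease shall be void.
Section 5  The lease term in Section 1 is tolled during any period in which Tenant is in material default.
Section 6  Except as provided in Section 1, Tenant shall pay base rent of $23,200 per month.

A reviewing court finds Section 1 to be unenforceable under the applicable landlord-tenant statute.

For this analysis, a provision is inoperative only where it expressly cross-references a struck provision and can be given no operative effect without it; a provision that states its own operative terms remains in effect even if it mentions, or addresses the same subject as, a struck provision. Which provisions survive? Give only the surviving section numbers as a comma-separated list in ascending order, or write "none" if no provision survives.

3, 4, 6

Section 1 is struck. Section 2 has no operative effect of its own apart from Section 1 and is therefore inoperative. Section 5 does nothing except set the tolling of the lease term by reference to Section 1; with Section 1 gone it has no independent effect and is inoperative. Section 3 mentions Section 5 but its own obligation stands independently of Section 5, so Section 3 is not affected. Although Section 6 refers to Section 1, its operative terms do not depend on Section 1, so it remains in effect. Section 4 makes Section 6 an essential term, but Section 6 is unaffected, so the severability proviso in Section 4 preserves the remaining provisions. The provisions still in force are Section 3, Section 4, and Section 6.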